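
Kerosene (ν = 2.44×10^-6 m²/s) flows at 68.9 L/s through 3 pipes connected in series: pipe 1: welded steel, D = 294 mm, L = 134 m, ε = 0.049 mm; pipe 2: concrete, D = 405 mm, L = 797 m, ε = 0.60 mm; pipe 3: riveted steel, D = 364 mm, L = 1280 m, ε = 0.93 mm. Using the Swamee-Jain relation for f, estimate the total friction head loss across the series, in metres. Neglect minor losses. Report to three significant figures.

Pipe 1: V = 1.015 m/s, Re = 1.22×10^5, ε/D = 1.67×10^-4, f = 0.01820, h_1 = f(L/D)V²/2g = 0.4354 m
Pipe 2: V = 0.5348 m/s, Re = 8.88×10^4, ε/D = 0.00148, f = 0.02411, h_2 = f(L/D)V²/2g = 0.6918 m
Pipe 3: V = 0.6621 m/s, Re = 9.88×10^4, ε/D = 0.00255, f = 0.02673, h_3 = f(L/D)V²/2g = 2.100 m
Series → Q common, losses add: H = Σh = 3.227 m

H ≈ 3.23 m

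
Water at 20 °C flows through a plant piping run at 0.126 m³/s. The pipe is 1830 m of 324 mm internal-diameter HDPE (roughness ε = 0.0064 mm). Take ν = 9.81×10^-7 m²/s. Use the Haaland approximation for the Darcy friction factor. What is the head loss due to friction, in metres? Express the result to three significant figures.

h_f ≈ 8.93 m

V = 4Q/(πD²) = 4·0.126/(π·0.324²) = 1.528 m/s
Re = VD/ν = 1.528·0.324/9.81×10^-7 = 5.05×10^5 → turbulent
ε/D = 0.0064/324 = 1.98×10^-5
Haaland: f = 0.01328
h_f = f(L/D)V²/(2g) = 0.01328·(1830/0.324)·1.528²/(2·9.81) = 8.926 m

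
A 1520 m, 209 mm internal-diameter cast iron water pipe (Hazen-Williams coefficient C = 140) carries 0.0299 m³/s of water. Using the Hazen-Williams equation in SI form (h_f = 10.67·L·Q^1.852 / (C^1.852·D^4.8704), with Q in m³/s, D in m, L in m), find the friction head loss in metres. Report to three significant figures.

h_f ≈ 5.29 m

h_f = 10.67·1520·0.0299^1.852 / (140^1.852·0.209^4.8704) = 5.290 m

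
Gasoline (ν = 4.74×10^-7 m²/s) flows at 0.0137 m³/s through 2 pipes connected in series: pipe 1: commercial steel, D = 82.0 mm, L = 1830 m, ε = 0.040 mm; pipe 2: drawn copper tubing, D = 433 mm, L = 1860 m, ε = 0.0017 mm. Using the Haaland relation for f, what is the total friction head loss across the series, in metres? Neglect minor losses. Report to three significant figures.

Pipe 1: V = 2.594 m/s, Re = 4.49×10^5, ε/D = 4.88×10^-4, f = 0.01759, h_1 = f(L/D)V²/2g = 134.6 m
Pipe 2: V = 0.09304 m/s, Re = 8.50×10^4, ε/D = 3.93×10^-6, f = 0.01846, h_2 = f(L/D)V²/2g = 0.03498 m
Series → Q common, losses add: H = Σh = 134.7 m

H ≈ 135 m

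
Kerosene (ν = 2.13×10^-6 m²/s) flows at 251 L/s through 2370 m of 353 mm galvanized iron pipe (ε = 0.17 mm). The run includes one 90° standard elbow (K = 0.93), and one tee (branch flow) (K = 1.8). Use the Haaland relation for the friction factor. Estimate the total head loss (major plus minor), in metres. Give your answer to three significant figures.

H_L ≈ 40.5 m

V = 4Q/(πD²) = 2.565 m/s; V²/2g = 0.3353 m
Re = 4.25×10^5, ε/D = 4.82×10^-4 → f = 0.01760 (Haaland)
Major: h_f = f(L/D)·V²/2g = 0.01760·6714·0.3353 = 39.61 m
Minor: ΣK = 2.73; h_m = ΣK·V²/2g = 0.9152 m
Total H_L = 39.61 + 0.9152 = 40.53 m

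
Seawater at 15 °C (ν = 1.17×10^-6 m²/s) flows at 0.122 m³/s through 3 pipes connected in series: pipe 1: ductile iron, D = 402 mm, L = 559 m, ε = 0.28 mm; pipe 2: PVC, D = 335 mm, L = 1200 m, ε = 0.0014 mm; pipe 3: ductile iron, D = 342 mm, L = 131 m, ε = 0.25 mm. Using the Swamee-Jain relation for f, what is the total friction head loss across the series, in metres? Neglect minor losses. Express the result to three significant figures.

Pipe 1: V = 0.9612 m/s, Re = 3.30×10^5, ε/D = 6.97×10^-4, f = 0.01927, h_1 = f(L/D)V²/2g = 1.262 m
Pipe 2: V = 1.384 m/s, Re = 3.96×10^5, ε/D = 4.18×10^-6, f = 0.01371, h_2 = f(L/D)V²/2g = 4.796 m
Pipe 3: V = 1.328 m/s, Re = 3.88×10^5, ε/D = 7.31×10^-4, f = 0.01929, h_3 = f(L/D)V²/2g = 0.6642 m
Series → Q common, losses add: H = Σh = 6.722 m

H ≈ 6.72 m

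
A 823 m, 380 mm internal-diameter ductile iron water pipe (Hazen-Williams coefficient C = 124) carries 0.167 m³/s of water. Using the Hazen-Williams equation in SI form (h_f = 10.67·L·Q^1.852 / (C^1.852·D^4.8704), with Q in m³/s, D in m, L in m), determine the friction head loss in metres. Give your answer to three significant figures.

h_f ≈ 4.72 m

h_f = 10.67·823·0.167^1.852 / (124^1.852·0.380^4.8704) = 4.717 m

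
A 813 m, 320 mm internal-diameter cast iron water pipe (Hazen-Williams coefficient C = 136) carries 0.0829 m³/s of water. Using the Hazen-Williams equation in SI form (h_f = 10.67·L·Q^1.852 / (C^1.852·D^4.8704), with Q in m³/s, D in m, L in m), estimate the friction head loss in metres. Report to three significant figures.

h_f = 10.67·813·0.0829^1.852 / (136^1.852·0.320^4.8704) = 2.479 m

h_f ≈ 2.48 m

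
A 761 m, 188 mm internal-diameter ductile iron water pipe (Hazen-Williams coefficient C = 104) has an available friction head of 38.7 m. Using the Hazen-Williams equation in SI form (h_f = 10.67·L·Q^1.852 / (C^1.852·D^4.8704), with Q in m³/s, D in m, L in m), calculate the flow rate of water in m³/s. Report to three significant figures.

Rearranging: Q = [h_f·C^1.852·D^4.8704 / (10.67·L)]^(1/1.852)
Q = [38.7·104^1.852·0.188^4.8704 / (10.67·761)]^0.540 = 0.07153 m³/s

Q ≈ 0.0715 m³/s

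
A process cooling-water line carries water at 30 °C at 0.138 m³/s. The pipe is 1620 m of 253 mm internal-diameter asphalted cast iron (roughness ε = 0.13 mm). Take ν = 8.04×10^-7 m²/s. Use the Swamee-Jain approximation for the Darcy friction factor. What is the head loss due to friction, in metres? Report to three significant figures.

V = 4Q/(πD²) = 4·0.138/(π·0.253²) = 2.745 m/s
Re = VD/ν = 2.745·0.253/8.04×10^-7 = 8.64×10^5 → turbulent
ε/D = 0.13/253 = 5.14×10^-4
Swamee-Jain: f = 0.01747
h_f = f(L/D)V²/(2g) = 0.01747·(1620/0.253)·2.745²/(2·9.81) = 42.97 m

h_f ≈ 43.0 m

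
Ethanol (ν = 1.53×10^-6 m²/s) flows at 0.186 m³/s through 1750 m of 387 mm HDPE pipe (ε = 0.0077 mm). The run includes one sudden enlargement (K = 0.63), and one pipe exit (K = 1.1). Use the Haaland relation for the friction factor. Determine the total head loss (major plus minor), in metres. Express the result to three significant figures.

V = 4Q/(πD²) = 1.581 m/s; V²/2g = 0.1274 m
Re = 4.00×10^5, ε/D = 1.99×10^-5 → f = 0.01380 (Haaland)
Major: h_f = f(L/D)·V²/2g = 0.01380·4522·0.1274 = 7.954 m
Minor: ΣK = 1.73; h_m = ΣK·V²/2g = 0.2205 m
Total H_L = 7.954 + 0.2205 = 8.174 m

H_L ≈ 8.17 m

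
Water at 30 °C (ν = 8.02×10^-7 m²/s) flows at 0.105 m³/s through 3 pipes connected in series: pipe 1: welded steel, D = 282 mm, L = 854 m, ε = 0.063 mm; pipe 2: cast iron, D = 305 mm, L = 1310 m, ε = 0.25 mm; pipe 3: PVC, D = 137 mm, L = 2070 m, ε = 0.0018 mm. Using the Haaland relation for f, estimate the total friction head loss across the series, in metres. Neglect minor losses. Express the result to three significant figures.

Pipe 1: V = 1.681 m/s, Re = 5.91×10^5, ε/D = 2.23×10^-4, f = 0.01531, h_1 = f(L/D)V²/2g = 6.681 m
Pipe 2: V = 1.437 m/s, Re = 5.47×10^5, ε/D = 8.20×10^-4, f = 0.01931, h_2 = f(L/D)V²/2g = 8.730 m
Pipe 3: V = 7.123 m/s, Re = 1.22×10^6, ε/D = 1.31×10^-5, f = 0.01149, h_3 = f(L/D)V²/2g = 448.9 m
Series → Q common, losses add: H = Σh = 464.3 m

H ≈ 464 m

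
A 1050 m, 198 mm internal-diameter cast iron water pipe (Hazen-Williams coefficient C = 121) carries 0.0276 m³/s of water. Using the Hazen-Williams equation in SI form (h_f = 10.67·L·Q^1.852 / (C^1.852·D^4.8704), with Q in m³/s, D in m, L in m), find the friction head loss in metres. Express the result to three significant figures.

h_f = 10.67·1050·0.0276^1.852 / (121^1.852·0.198^4.8704) = 5.372 m

h_f ≈ 5.37 m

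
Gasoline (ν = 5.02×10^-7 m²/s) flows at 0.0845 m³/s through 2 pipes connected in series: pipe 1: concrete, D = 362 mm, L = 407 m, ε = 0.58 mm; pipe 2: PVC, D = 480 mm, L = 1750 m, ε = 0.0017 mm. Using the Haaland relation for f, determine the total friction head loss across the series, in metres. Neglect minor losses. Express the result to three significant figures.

H ≈ 1.41 m

Pipe 1: V = 0.8210 m/s, Re = 5.92×10^5, ε/D = 0.00160, f = 0.02246, h_1 = f(L/D)V²/2g = 0.8676 m
Pipe 2: V = 0.4670 m/s, Re = 4.47×10^5, ε/D = 3.54×10^-6, f = 0.01337, h_2 = f(L/D)V²/2g = 0.5416 m
Series → Q common, losses add: H = Σh = 1.409 m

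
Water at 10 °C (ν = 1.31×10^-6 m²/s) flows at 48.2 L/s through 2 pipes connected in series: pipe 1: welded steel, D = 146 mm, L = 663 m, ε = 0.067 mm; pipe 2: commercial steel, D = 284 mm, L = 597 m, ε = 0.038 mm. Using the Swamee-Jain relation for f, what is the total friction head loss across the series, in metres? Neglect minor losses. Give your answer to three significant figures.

Pipe 1: V = 2.879 m/s, Re = 3.21×10^5, ε/D = 4.59×10^-4, f = 0.01800, h_1 = f(L/D)V²/2g = 34.53 m
Pipe 2: V = 0.7609 m/s, Re = 1.65×10^5, ε/D = 1.34×10^-4, f = 0.01714, h_2 = f(L/D)V²/2g = 1.063 m
Series → Q common, losses add: H = Σh = 35.60 m

H ≈ 35.6 m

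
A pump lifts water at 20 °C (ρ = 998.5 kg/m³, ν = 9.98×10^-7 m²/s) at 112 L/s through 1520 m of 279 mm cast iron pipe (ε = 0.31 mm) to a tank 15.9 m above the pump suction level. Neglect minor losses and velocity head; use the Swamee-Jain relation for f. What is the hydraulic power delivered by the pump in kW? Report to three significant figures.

V = 4Q/(πD²) = 1.832 m/s; Re = 5.12×10^5; ε/D = 0.00111; f = 0.02081
h_f = f(L/D)V²/2g = 19.39 m
Total head H = z + h_f = 15.9 + 19.39 = 35.29 m
P_hyd = ρgQH = 998.5·9.81·0.112·35.29 = 38.72 kW

P_hyd ≈ 38.7 kW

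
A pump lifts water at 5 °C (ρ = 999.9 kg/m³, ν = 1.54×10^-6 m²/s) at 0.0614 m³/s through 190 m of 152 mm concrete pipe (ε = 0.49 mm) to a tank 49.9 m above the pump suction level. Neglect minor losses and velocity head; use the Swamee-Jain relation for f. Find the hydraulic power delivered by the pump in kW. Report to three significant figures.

P_hyd ≈ 42.0 kW

V = 4Q/(πD²) = 3.384 m/s; Re = 3.34×10^5; ε/D = 0.00322; f = 0.02722
h_f = f(L/D)V²/2g = 19.86 m
Total head H = z + h_f = 49.9 + 19.86 = 69.76 m
P_hyd = ρgQH = 999.9·9.81·0.0614·69.76 = 42.01 kW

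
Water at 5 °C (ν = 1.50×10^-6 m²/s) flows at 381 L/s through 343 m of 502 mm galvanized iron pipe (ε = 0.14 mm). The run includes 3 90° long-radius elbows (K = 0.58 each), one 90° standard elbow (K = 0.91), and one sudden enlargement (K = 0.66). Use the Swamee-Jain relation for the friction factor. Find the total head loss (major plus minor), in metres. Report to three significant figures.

H_L ≈ 2.68 m

V = 4Q/(πD²) = 1.925 m/s; V²/2g = 0.1889 m
Re = 6.44×10^5, ε/D = 2.79×10^-4 → f = 0.01593 (Swamee-Jain)
Major: h_f = f(L/D)·V²/2g = 0.01593·683.3·0.1889 = 2.056 m
Minor: ΣK = 3.31; h_m = ΣK·V²/2g = 0.6252 m
Total H_L = 2.056 + 0.6252 = 2.681 m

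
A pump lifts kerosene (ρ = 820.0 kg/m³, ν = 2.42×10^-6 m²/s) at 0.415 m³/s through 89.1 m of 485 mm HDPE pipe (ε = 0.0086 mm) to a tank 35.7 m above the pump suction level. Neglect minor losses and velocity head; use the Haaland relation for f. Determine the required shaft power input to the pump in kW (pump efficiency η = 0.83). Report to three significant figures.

V = 4Q/(πD²) = 2.246 m/s; Re = 4.50×10^5; ε/D = 1.77×10^-5; f = 0.01350
h_f = f(L/D)V²/2g = 0.6381 m
Total head H = z + h_f = 35.7 + 0.6381 = 36.34 m
P_hyd = ρgQH = 820.0·9.81·0.415·36.34 = 121.3 kW
P_shaft = P_hyd/η = 121.3/0.83 = 146.2 kW

P_shaft ≈ 146 kW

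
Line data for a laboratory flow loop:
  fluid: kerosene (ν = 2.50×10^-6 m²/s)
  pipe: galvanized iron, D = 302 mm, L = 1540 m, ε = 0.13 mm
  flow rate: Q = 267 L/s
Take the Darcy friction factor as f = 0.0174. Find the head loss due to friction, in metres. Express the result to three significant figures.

h_f ≈ 62.8 m

V = 4Q/(πD²) = 4·0.267/(π·0.302²) = 3.727 m/s
h_f = f(L/D)V²/(2g) = 0.01740·(1540/0.302)·3.727²/(2·9.81) = 62.83 m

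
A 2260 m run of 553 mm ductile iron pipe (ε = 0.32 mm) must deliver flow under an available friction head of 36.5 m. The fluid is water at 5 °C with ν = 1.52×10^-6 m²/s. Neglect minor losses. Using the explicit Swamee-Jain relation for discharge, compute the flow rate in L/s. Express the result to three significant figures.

Swamee-Jain (Type II): Q = -0.965·√(gD⁵h_f/L)·ln[ε/(3.7D) + √(3.17ν²L/(gD³h_f))]
√(gD⁵h_f/L) = √(9.81·0.553⁵·36.5/2260) = 0.09052
ε/(3.7D) = 1.56×10^-4; √(3.17ν²L/(gD³h_f)) = 1.65×10^-5
Q = -0.965·0.09052·ln(1.729×10^-4) = 0.7567 m³/s
Check: V = 3.15 m/s, Re = 1.15×10^6, f = 0.01775, h_f = 36.7 m ≈ 36.5 m ✓

Q ≈ 757 L/s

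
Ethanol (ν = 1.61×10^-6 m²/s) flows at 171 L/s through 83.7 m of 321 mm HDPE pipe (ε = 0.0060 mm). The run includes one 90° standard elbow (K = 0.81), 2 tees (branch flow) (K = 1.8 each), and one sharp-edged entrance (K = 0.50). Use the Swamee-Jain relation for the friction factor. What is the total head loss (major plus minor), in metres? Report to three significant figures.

V = 4Q/(πD²) = 2.113 m/s; V²/2g = 0.2276 m
Re = 4.21×10^5, ε/D = 1.87×10^-5 → f = 0.01377 (Swamee-Jain)
Major: h_f = f(L/D)·V²/2g = 0.01377·260.7·0.2276 = 0.8169 m
Minor: ΣK = 4.91; h_m = ΣK·V²/2g = 1.117 m
Total H_L = 0.8169 + 1.117 = 1.934 m

H_L ≈ 1.93 m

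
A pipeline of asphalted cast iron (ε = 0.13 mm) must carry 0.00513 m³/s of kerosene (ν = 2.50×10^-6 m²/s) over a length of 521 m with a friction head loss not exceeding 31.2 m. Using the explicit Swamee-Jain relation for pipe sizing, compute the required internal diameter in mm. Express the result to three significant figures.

D ≈ 63.8 mm

Swamee-Jain (Type III): D = 0.66·[ε^1.25·(LQ²/(gh_f))^4.75 + ν·Q^9.4·(L/(gh_f))^5.2]^0.04
LQ²/(gh_f) = 4.480×10^-5; L/(gh_f) = 1.702
Term 1 = ε^1.25·(…)^4.75 = 3.06×10^-26; Term 2 = ν·Q^9.4·(…)^5.2 = 1.19×10^-26
D = 0.66·(3.06×10^-26 + 1.19×10^-26)^0.04 = 0.06378 m = 63.8 mm
Check: V = 1.61 m/s, Re = 4.10×10^4, f = 0.02742, h_f = 29.4 m ≈ 31.2 m ✓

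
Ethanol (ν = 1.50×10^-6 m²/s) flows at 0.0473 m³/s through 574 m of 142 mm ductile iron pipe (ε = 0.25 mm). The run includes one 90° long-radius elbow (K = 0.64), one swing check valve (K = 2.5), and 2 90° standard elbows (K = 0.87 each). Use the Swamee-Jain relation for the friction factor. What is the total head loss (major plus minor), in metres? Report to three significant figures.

H_L ≈ 45.4 m

V = 4Q/(πD²) = 2.987 m/s; V²/2g = 0.4547 m
Re = 2.83×10^5, ε/D = 0.00176 → f = 0.02350 (Swamee-Jain)
Major: h_f = f(L/D)·V²/2g = 0.02350·4042·0.4547 = 43.18 m
Minor: ΣK = 4.88; h_m = ΣK·V²/2g = 2.219 m
Total H_L = 43.18 + 2.219 = 45.40 m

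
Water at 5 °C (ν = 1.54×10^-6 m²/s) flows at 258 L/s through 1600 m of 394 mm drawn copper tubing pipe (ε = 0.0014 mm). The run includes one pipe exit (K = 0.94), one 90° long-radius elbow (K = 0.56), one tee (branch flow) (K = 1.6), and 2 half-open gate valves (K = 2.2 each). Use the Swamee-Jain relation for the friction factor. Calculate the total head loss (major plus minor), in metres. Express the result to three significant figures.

V = 4Q/(πD²) = 2.116 m/s; V²/2g = 0.2282 m
Re = 5.41×10^5, ε/D = 3.55×10^-6 → f = 0.01297 (Swamee-Jain)
Major: h_f = f(L/D)·V²/2g = 0.01297·4061·0.2282 = 12.02 m
Minor: ΣK = 7.50; h_m = ΣK·V²/2g = 1.712 m
Total H_L = 12.02 + 1.712 = 13.73 m

H_L ≈ 13.7 m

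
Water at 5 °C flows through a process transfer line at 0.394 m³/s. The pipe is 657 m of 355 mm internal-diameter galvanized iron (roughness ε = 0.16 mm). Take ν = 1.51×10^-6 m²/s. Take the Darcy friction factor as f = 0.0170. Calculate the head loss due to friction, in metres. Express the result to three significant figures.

V = 4Q/(πD²) = 4·0.394/(π·0.355²) = 3.981 m/s
h_f = f(L/D)V²/(2g) = 0.01700·(657/0.355)·3.981²/(2·9.81) = 25.41 m

h_f ≈ 25.4 m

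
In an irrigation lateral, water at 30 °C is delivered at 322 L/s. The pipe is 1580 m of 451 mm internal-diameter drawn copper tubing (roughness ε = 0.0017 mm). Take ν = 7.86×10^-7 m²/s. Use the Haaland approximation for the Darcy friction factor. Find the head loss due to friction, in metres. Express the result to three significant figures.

h_f ≈ 8.25 m

V = 4Q/(πD²) = 4·0.322/(π·0.451²) = 2.016 m/s
Re = VD/ν = 2.016·0.451/7.86×10^-7 = 1.16×10^6 → turbulent
ε/D = 0.0017/451 = 3.77×10^-6
Haaland: f = 0.01138
h_f = f(L/D)V²/(2g) = 0.01138·(1580/0.451)·2.016²/(2·9.81) = 8.254 m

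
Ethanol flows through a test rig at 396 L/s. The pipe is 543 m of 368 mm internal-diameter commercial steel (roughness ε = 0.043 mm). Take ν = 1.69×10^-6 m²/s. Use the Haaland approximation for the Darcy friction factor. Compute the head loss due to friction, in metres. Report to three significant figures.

h_f ≈ 14.4 m

V = 4Q/(πD²) = 4·0.396/(π·0.368²) = 3.723 m/s
Re = VD/ν = 3.723·0.368/1.69×10^-6 = 8.11×10^5 → turbulent
ε/D = 0.043/368 = 1.17×10^-4
Haaland: f = 0.01379
h_f = f(L/D)V²/(2g) = 0.01379·(543/0.368)·3.723²/(2·9.81) = 14.38 m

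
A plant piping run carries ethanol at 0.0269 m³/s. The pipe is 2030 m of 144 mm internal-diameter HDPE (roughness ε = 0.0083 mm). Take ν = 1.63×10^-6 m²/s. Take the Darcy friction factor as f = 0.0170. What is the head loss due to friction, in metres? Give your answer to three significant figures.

V = 4Q/(πD²) = 4·0.0269/(π·0.144²) = 1.652 m/s
h_f = f(L/D)V²/(2g) = 0.01700·(2030/0.144)·1.652²/(2·9.81) = 33.32 m

h_f ≈ 33.3 m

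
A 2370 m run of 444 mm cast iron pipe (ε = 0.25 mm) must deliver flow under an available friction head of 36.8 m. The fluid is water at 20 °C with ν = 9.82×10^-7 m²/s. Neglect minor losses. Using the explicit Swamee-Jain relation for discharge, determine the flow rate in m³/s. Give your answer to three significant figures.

Swamee-Jain (Type II): Q = -0.965·√(gD⁵h_f/L)·ln[ε/(3.7D) + √(3.17ν²L/(gD³h_f))]
√(gD⁵h_f/L) = √(9.81·0.444⁵·36.8/2370) = 0.05127
ε/(3.7D) = 1.52×10^-4; √(3.17ν²L/(gD³h_f)) = 1.51×10^-5
Q = -0.965·0.05127·ln(1.673×10^-4) = 0.4302 m³/s
Check: V = 2.78 m/s, Re = 1.26×10^6, f = 0.01761, h_f = 37.0 m ≈ 36.8 m ✓

Q ≈ 0.430 m³/s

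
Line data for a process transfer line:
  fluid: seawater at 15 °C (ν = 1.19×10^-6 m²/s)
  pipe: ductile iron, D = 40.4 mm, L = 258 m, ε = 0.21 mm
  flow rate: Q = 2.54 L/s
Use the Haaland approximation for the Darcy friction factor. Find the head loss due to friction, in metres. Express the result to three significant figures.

V = 4Q/(πD²) = 4·0.00254/(π·0.0404²) = 1.981 m/s
Re = VD/ν = 1.981·0.0404/1.19×10^-6 = 6.73×10^4 → turbulent
ε/D = 0.21/40.4 = 0.00520
Haaland: f = 0.03201
h_f = f(L/D)V²/(2g) = 0.03201·(258/0.0404)·1.981²/(2·9.81) = 40.90 m

h_f ≈ 40.9 m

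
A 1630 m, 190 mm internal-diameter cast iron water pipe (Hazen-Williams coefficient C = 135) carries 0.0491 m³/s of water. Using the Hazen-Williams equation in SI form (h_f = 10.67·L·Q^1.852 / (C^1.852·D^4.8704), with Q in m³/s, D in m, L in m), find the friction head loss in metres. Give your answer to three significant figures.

h_f = 10.67·1630·0.0491^1.852 / (135^1.852·0.190^4.8704) = 24.19 m

h_f ≈ 24.2 m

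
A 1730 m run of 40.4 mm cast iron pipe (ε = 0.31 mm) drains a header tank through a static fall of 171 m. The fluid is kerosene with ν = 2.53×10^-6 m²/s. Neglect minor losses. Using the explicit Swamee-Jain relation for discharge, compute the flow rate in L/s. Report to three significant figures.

Swamee-Jain (Type II): Q = -0.965·√(gD⁵h_f/L)·ln[ε/(3.7D) + √(3.17ν²L/(gD³h_f))]
√(gD⁵h_f/L) = √(9.81·0.0404⁵·171/1730) = 3.230×10^-4
ε/(3.7D) = 0.00207; √(3.17ν²L/(gD³h_f)) = 5.63×10^-4
Q = -0.965·3.230×10^-4·ln(0.002637) = 0.001851 m³/s
Check: V = 1.44 m/s, Re = 2.31×10^4, f = 0.03814, h_f = 174 m ≈ 171 m ✓

Q ≈ 1.85 L/s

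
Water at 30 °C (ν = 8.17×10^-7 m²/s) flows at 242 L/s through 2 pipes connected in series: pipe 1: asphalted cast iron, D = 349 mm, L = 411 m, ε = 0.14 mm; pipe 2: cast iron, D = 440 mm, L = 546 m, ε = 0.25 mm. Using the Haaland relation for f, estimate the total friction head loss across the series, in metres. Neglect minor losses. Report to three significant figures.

H ≈ 9.14 m

Pipe 1: V = 2.530 m/s, Re = 1.08×10^6, ε/D = 4.01×10^-4, f = 0.01641, h_1 = f(L/D)V²/2g = 6.305 m
Pipe 2: V = 1.592 m/s, Re = 8.57×10^5, ε/D = 5.68×10^-4, f = 0.01769, h_2 = f(L/D)V²/2g = 2.834 m
Series → Q common, losses add: H = Σh = 9.139 m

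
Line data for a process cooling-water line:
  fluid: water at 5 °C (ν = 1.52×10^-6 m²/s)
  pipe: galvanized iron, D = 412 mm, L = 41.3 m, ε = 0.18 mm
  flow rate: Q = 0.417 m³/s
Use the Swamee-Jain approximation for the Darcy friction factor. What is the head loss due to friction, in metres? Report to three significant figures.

h_f ≈ 0.848 m

V = 4Q/(πD²) = 4·0.417/(π·0.412²) = 3.128 m/s
Re = VD/ν = 3.128·0.412/1.52×10^-6 = 8.48×10^5 → turbulent
ε/D = 0.18/412 = 4.37×10^-4
Swamee-Jain: f = 0.01696
h_f = f(L/D)V²/(2g) = 0.01696·(41.3/0.412)·3.128²/(2·9.81) = 0.8476 m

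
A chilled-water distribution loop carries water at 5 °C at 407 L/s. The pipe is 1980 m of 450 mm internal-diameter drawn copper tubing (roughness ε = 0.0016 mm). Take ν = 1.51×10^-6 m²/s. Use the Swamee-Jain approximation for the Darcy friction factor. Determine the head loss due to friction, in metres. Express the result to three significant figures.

V = 4Q/(πD²) = 4·0.407/(π·0.450²) = 2.559 m/s
Re = VD/ν = 2.559·0.450/1.51×10^-6 = 7.63×10^5 → turbulent
ε/D = 0.0016/450 = 3.56×10^-6
Swamee-Jain: f = 0.01223
h_f = f(L/D)V²/(2g) = 0.01223·(1980/0.450)·2.559²/(2·9.81) = 17.96 m

h_f ≈ 18.0 m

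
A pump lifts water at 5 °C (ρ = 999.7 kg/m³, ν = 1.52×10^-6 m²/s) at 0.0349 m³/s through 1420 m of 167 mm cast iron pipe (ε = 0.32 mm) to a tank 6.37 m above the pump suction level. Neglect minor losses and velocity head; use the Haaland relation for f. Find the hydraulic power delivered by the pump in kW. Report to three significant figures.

P_hyd ≈ 11.3 kW

V = 4Q/(πD²) = 1.593 m/s; Re = 1.75×10^5; ε/D = 0.00192; f = 0.02412
h_f = f(L/D)V²/2g = 26.54 m
Total head H = z + h_f = 6.37 + 26.54 = 32.91 m
P_hyd = ρgQH = 999.7·9.81·0.0349·32.91 = 11.26 kW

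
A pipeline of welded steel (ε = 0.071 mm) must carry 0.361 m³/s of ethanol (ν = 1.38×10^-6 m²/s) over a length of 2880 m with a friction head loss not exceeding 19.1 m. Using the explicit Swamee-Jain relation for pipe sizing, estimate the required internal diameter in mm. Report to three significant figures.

D ≈ 478 mm

Swamee-Jain (Type III): D = 0.66·[ε^1.25·(LQ²/(gh_f))^4.75 + ν·Q^9.4·(L/(gh_f))^5.2]^0.04
LQ²/(gh_f) = 2.003; L/(gh_f) = 15.37
Term 1 = ε^1.25·(…)^4.75 = 1.77×10^-4; Term 2 = ν·Q^9.4·(…)^5.2 = 1.42×10^-4
D = 0.66·(1.77×10^-4 + 1.42×10^-4)^0.04 = 0.4783 m = 478 mm
Check: V = 2.01 m/s, Re = 6.96×10^5, f = 0.01456, h_f = 18.0 m ≈ 19.1 m ✓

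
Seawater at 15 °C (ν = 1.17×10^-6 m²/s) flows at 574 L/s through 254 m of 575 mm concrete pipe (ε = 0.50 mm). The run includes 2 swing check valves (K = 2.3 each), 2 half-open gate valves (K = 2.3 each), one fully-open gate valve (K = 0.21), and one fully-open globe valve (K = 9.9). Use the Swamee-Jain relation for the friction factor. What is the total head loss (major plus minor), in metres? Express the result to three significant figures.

H_L ≈ 6.94 m

V = 4Q/(πD²) = 2.210 m/s; V²/2g = 0.2490 m
Re = 1.09×10^6, ε/D = 8.70×10^-4 → f = 0.01938 (Swamee-Jain)
Major: h_f = f(L/D)·V²/2g = 0.01938·441.7·0.2490 = 2.132 m
Minor: ΣK = 19.3; h_m = ΣK·V²/2g = 4.809 m
Total H_L = 2.132 + 4.809 = 6.941 m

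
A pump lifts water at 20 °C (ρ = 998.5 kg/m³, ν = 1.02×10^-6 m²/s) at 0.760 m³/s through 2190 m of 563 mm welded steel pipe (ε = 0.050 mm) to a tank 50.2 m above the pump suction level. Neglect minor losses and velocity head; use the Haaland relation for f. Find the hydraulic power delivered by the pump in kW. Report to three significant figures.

P_hyd ≈ 548 kW

V = 4Q/(πD²) = 3.053 m/s; Re = 1.69×10^6; ε/D = 8.88×10^-5; f = 0.01266
h_f = f(L/D)V²/2g = 23.39 m
Total head H = z + h_f = 50.2 + 23.39 = 73.59 m
P_hyd = ρgQH = 998.5·9.81·0.760·73.59 = 547.8 kW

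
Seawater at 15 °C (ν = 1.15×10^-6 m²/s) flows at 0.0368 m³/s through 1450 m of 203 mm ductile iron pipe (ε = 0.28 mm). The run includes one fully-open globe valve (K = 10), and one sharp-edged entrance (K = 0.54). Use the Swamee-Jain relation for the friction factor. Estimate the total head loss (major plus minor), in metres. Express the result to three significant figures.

H_L ≈ 11.3 m

V = 4Q/(πD²) = 1.137 m/s; V²/2g = 0.06589 m
Re = 2.01×10^5, ε/D = 0.00138 → f = 0.02257 (Swamee-Jain)
Major: h_f = f(L/D)·V²/2g = 0.02257·7143·0.06589 = 10.62 m
Minor: ΣK = 10.5; h_m = ΣK·V²/2g = 0.6945 m
Total H_L = 10.62 + 0.6945 = 11.32 m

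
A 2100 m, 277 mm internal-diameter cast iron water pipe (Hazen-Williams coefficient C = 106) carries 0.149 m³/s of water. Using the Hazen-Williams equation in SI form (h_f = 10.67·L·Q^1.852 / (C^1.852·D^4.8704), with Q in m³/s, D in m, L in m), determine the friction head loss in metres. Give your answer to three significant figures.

h_f ≈ 60.8 m

h_f = 10.67·2100·0.149^1.852 / (106^1.852·0.277^4.8704) = 60.76 m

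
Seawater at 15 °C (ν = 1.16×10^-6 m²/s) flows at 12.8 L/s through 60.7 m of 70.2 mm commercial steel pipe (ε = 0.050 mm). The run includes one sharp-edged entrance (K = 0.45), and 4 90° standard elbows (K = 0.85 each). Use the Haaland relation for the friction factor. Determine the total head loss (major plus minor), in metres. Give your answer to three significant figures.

H_L ≈ 11.6 m

V = 4Q/(πD²) = 3.307 m/s; V²/2g = 0.5574 m
Re = 2.00×10^5, ε/D = 7.12×10^-4 → f = 0.01968 (Haaland)
Major: h_f = f(L/D)·V²/2g = 0.01968·864.7·0.5574 = 9.485 m
Minor: ΣK = 3.85; h_m = ΣK·V²/2g = 2.146 m
Total H_L = 9.485 + 2.146 = 11.63 m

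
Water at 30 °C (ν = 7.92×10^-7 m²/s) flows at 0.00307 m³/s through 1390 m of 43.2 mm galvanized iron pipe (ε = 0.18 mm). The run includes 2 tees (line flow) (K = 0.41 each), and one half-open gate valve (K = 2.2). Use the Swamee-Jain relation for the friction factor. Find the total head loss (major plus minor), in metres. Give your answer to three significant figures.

H_L ≈ 216 m

V = 4Q/(πD²) = 2.095 m/s; V²/2g = 0.2236 m
Re = 1.14×10^5, ε/D = 0.00417 → f = 0.02992 (Swamee-Jain)
Major: h_f = f(L/D)·V²/2g = 0.02992·32176·0.2236 = 215.3 m
Minor: ΣK = 3.02; h_m = ΣK·V²/2g = 0.6753 m
Total H_L = 215.3 + 0.6753 = 216.0 m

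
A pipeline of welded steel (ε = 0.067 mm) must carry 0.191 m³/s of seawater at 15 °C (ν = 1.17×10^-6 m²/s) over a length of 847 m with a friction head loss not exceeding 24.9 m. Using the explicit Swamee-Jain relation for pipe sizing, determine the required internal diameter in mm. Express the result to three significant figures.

Swamee-Jain (Type III): D = 0.66·[ε^1.25·(LQ²/(gh_f))^4.75 + ν·Q^9.4·(L/(gh_f))^5.2]^0.04
LQ²/(gh_f) = 0.1265; L/(gh_f) = 3.467
Term 1 = ε^1.25·(…)^4.75 = 3.29×10^-10; Term 2 = ν·Q^9.4·(…)^5.2 = 1.31×10^-10
D = 0.66·(3.29×10^-10 + 1.31×10^-10)^0.04 = 0.2793 m = 279 mm
Check: V = 3.12 m/s, Re = 7.44×10^5, f = 0.01544, h_f = 23.2 m ≈ 24.9 m ✓

D ≈ 279 mm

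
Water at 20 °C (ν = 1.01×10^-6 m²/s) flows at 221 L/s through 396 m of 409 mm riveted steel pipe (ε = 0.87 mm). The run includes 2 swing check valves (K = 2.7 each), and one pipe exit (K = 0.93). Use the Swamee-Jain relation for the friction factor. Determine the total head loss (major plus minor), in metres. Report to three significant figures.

H_L ≈ 4.29 m

V = 4Q/(πD²) = 1.682 m/s; V²/2g = 0.1442 m
Re = 6.81×10^5, ε/D = 0.00213 → f = 0.02416 (Swamee-Jain)
Major: h_f = f(L/D)·V²/2g = 0.02416·968.2·0.1442 = 3.374 m
Minor: ΣK = 6.33; h_m = ΣK·V²/2g = 0.9129 m
Total H_L = 3.374 + 0.9129 = 4.287 m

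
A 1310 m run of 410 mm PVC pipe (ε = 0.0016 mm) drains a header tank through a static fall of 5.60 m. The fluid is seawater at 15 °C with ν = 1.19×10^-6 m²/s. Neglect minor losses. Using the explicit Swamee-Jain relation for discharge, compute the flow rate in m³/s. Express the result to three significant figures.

Q ≈ 0.215 m³/s

Swamee-Jain (Type II): Q = -0.965·√(gD⁵h_f/L)·ln[ε/(3.7D) + √(3.17ν²L/(gD³h_f))]
√(gD⁵h_f/L) = √(9.81·0.410⁵·5.60/1310) = 0.02204
ε/(3.7D) = 1.05×10^-6; √(3.17ν²L/(gD³h_f)) = 3.94×10^-5
Q = -0.965·0.02204·ln(4.046×10^-5) = 0.2152 m³/s
Check: V = 1.63 m/s, Re = 5.61×10^5, f = 0.01289, h_f = 5.58 m ≈ 5.60 m ✓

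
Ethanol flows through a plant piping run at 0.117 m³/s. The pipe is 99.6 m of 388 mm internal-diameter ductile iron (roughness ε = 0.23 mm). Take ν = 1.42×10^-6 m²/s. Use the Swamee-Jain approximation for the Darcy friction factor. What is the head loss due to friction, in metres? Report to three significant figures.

h_f ≈ 0.243 m

V = 4Q/(πD²) = 4·0.117/(π·0.388²) = 0.9895 m/s
Re = VD/ν = 0.9895·0.388/1.42×10^-6 = 2.70×10^5 → turbulent
ε/D = 0.23/388 = 5.93×10^-4
Swamee-Jain: f = 0.01897
h_f = f(L/D)V²/(2g) = 0.01897·(99.6/0.388)·0.9895²/(2·9.81) = 0.2430 m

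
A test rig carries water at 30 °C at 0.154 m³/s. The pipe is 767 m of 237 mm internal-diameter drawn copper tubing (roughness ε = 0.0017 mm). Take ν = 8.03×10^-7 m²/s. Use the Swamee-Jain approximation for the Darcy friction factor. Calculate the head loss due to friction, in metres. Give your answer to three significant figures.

V = 4Q/(πD²) = 4·0.154/(π·0.237²) = 3.491 m/s
Re = VD/ν = 3.491·0.237/8.03×10^-7 = 1.03×10^6 → turbulent
ε/D = 0.0017/237 = 7.17×10^-6
Swamee-Jain: f = 0.01173
h_f = f(L/D)V²/(2g) = 0.01173·(767/0.237)·3.491²/(2·9.81) = 23.58 m

h_f ≈ 23.6 m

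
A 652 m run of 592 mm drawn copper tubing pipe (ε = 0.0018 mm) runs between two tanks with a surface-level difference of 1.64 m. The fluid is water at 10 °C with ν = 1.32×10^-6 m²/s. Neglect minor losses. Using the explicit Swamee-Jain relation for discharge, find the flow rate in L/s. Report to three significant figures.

Swamee-Jain (Type II): Q = -0.965·√(gD⁵h_f/L)·ln[ε/(3.7D) + √(3.17ν²L/(gD³h_f))]
√(gD⁵h_f/L) = √(9.81·0.592⁵·1.64/652) = 0.04236
ε/(3.7D) = 8.22×10^-7; √(3.17ν²L/(gD³h_f)) = 3.28×10^-5
Q = -0.965·0.04236·ln(3.367×10^-5) = 0.4210 m³/s
Check: V = 1.53 m/s, Re = 6.86×10^5, f = 0.01244, h_f = 1.63 m ≈ 1.64 m ✓

Q ≈ 421 L/s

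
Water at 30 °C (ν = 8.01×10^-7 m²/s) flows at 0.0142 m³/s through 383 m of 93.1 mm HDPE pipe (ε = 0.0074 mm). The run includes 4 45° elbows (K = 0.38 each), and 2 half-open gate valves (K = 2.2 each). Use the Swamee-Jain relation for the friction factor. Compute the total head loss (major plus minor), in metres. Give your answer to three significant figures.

V = 4Q/(πD²) = 2.086 m/s; V²/2g = 0.2218 m
Re = 2.42×10^5, ε/D = 7.95×10^-5 → f = 0.01574 (Swamee-Jain)
Major: h_f = f(L/D)·V²/2g = 0.01574·4114·0.2218 = 14.36 m
Minor: ΣK = 5.92; h_m = ΣK·V²/2g = 1.313 m
Total H_L = 14.36 + 1.313 = 15.67 m

H_L ≈ 15.7 m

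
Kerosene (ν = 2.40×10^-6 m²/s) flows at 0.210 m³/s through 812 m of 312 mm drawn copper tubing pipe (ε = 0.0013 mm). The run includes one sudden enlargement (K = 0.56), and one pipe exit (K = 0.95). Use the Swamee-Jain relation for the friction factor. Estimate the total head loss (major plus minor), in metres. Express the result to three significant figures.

V = 4Q/(πD²) = 2.747 m/s; V²/2g = 0.3845 m
Re = 3.57×10^5, ε/D = 4.17×10^-6 → f = 0.01397 (Swamee-Jain)
Major: h_f = f(L/D)·V²/2g = 0.01397·2603·0.3845 = 13.98 m
Minor: ΣK = 1.51; h_m = ΣK·V²/2g = 0.5807 m
Total H_L = 13.98 + 0.5807 = 14.56 m

H_L ≈ 14.6 m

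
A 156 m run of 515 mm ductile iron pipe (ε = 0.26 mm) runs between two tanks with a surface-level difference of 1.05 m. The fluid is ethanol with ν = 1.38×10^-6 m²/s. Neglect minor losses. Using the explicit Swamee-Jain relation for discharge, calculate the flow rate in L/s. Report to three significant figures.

Swamee-Jain (Type II): Q = -0.965·√(gD⁵h_f/L)·ln[ε/(3.7D) + √(3.17ν²L/(gD³h_f))]
√(gD⁵h_f/L) = √(9.81·0.515⁵·1.05/156) = 0.04891
ε/(3.7D) = 1.36×10^-4; √(3.17ν²L/(gD³h_f)) = 2.59×10^-5
Q = -0.965·0.04891·ln(1.623×10^-4) = 0.4118 m³/s
Check: V = 1.98 m/s, Re = 7.38×10^5, f = 0.01751, h_f = 1.06 m ≈ 1.05 m ✓

Q ≈ 412 L/s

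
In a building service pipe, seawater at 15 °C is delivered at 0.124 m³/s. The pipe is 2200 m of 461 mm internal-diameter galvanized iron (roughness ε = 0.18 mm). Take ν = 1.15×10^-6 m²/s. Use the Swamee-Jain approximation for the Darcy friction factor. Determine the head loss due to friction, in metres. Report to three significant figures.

V = 4Q/(πD²) = 4·0.124/(π·0.461²) = 0.7429 m/s
Re = VD/ν = 0.7429·0.461/1.15×10^-6 = 2.98×10^5 → turbulent
ε/D = 0.18/461 = 3.90×10^-4
Swamee-Jain: f = 0.01768
h_f = f(L/D)V²/(2g) = 0.01768·(2200/0.461)·0.7429²/(2·9.81) = 2.373 m

h_f ≈ 2.37 m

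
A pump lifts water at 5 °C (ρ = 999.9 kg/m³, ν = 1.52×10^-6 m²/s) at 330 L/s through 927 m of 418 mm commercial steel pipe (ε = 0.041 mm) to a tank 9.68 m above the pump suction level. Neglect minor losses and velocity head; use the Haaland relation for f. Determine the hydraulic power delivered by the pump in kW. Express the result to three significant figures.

V = 4Q/(πD²) = 2.405 m/s; Re = 6.61×10^5; ε/D = 9.81×10^-5; f = 0.01381
h_f = f(L/D)V²/2g = 9.029 m
Total head H = z + h_f = 9.68 + 9.029 = 18.71 m
P_hyd = ρgQH = 999.9·9.81·0.330·18.71 = 60.56 kW

P_hyd ≈ 60.6 kW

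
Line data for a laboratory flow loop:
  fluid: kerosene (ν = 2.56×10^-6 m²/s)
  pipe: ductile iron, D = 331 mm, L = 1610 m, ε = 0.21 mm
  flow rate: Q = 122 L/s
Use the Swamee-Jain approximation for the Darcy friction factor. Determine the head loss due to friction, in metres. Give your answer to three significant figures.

h_f ≈ 9.84 m

V = 4Q/(πD²) = 4·0.122/(π·0.331²) = 1.418 m/s
Re = VD/ν = 1.418·0.331/2.56×10^-6 = 1.83×10^5 → turbulent
ε/D = 0.21/331 = 6.34×10^-4
Swamee-Jain: f = 0.01975
h_f = f(L/D)V²/(2g) = 0.01975·(1610/0.331)·1.418²/(2·9.81) = 9.841 m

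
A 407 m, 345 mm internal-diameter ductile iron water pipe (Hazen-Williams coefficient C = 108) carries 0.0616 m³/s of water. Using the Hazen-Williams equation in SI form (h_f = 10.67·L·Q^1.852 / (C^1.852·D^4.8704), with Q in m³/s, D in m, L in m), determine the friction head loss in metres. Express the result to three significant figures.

h_f = 10.67·407·0.0616^1.852 / (108^1.852·0.345^4.8704) = 0.7606 m

h_f ≈ 0.761 m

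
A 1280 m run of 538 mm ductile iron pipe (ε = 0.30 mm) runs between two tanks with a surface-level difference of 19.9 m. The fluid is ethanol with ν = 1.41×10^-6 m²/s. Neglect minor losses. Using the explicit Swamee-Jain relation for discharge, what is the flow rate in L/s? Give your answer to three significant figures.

Swamee-Jain (Type II): Q = -0.965·√(gD⁵h_f/L)·ln[ε/(3.7D) + √(3.17ν²L/(gD³h_f))]
√(gD⁵h_f/L) = √(9.81·0.538⁵·19.9/1280) = 0.08291
ε/(3.7D) = 1.51×10^-4; √(3.17ν²L/(gD³h_f)) = 1.63×10^-5
Q = -0.965·0.08291·ln(1.670×10^-4) = 0.6959 m³/s
Check: V = 3.06 m/s, Re = 1.17×10^6, f = 0.01761, h_f = 20.0 m ≈ 19.9 m ✓

Q ≈ 696 L/s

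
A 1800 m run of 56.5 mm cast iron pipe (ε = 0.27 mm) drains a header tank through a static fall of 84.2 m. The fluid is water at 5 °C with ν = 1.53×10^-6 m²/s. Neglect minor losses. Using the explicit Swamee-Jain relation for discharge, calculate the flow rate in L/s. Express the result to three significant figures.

Swamee-Jain (Type II): Q = -0.965·√(gD⁵h_f/L)·ln[ε/(3.7D) + √(3.17ν²L/(gD³h_f))]
√(gD⁵h_f/L) = √(9.81·0.0565⁵·84.2/1800) = 5.140×10^-4
ε/(3.7D) = 0.00129; √(3.17ν²L/(gD³h_f)) = 2.99×10^-4
Q = -0.965·5.140×10^-4·ln(0.001591) = 0.003196 m³/s
Check: V = 1.27 m/s, Re = 4.71×10^4, f = 0.03228, h_f = 85.2 m ≈ 84.2 m ✓

Q ≈ 3.20 L/s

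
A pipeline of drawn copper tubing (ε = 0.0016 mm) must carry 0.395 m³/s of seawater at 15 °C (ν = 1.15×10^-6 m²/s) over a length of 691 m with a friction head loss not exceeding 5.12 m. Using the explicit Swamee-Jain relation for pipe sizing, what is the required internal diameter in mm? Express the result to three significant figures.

D ≈ 465 mm

Swamee-Jain (Type III): D = 0.66·[ε^1.25·(LQ²/(gh_f))^4.75 + ν·Q^9.4·(L/(gh_f))^5.2]^0.04
LQ²/(gh_f) = 2.147; L/(gh_f) = 13.76
Term 1 = ε^1.25·(…)^4.75 = 2.14×10^-6; Term 2 = ν·Q^9.4·(…)^5.2 = 1.55×10^-4
D = 0.66·(2.14×10^-6 + 1.55×10^-4)^0.04 = 0.4649 m = 465 mm
Check: V = 2.33 m/s, Re = 9.41×10^5, f = 0.01181, h_f = 4.85 m ≈ 5.12 m ✓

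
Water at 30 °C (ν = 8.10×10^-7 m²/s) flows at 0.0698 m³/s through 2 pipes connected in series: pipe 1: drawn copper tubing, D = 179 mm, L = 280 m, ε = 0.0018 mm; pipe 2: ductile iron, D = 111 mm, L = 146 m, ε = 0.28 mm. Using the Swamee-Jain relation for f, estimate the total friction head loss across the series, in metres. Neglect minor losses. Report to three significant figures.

Pipe 1: V = 2.774 m/s, Re = 6.13×10^5, ε/D = 1.01×10^-5, f = 0.01281, h_1 = f(L/D)V²/2g = 7.857 m
Pipe 2: V = 7.213 m/s, Re = 9.88×10^5, ε/D = 0.00252, f = 0.02516, h_2 = f(L/D)V²/2g = 87.77 m
Series → Q common, losses add: H = Σh = 95.63 m

H ≈ 95.6 m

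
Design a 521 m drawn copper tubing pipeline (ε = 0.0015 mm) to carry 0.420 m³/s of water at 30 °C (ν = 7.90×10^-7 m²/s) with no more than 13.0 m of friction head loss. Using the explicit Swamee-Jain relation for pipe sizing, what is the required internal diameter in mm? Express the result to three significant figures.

D ≈ 364 mm

Swamee-Jain (Type III): D = 0.66·[ε^1.25·(LQ²/(gh_f))^4.75 + ν·Q^9.4·(L/(gh_f))^5.2]^0.04
LQ²/(gh_f) = 0.7206; L/(gh_f) = 4.085
Term 1 = ε^1.25·(…)^4.75 = 1.11×10^-8; Term 2 = ν·Q^9.4·(…)^5.2 = 3.42×10^-7
D = 0.66·(1.11×10^-8 + 3.42×10^-7)^0.04 = 0.3643 m = 364 mm
Check: V = 4.03 m/s, Re = 1.86×10^6, f = 0.01064, h_f = 12.6 m ≈ 13.0 m ✓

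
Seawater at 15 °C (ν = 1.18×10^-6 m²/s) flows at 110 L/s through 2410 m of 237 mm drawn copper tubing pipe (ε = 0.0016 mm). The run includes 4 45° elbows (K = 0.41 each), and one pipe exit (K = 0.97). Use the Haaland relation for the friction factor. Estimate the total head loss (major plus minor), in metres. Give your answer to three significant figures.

H_L ≈ 43.2 m

V = 4Q/(πD²) = 2.493 m/s; V²/2g = 0.3169 m
Re = 5.01×10^5, ε/D = 6.75×10^-6 → f = 0.01313 (Haaland)
Major: h_f = f(L/D)·V²/2g = 0.01313·10169·0.3169 = 42.32 m
Minor: ΣK = 2.61; h_m = ΣK·V²/2g = 0.8271 m
Total H_L = 42.32 + 0.8271 = 43.15 m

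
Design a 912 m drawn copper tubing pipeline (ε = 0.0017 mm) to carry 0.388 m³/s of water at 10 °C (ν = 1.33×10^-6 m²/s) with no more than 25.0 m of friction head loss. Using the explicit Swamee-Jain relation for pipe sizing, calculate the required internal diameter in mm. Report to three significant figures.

Swamee-Jain (Type III): D = 0.66·[ε^1.25·(LQ²/(gh_f))^4.75 + ν·Q^9.4·(L/(gh_f))^5.2]^0.04
LQ²/(gh_f) = 0.5598; L/(gh_f) = 3.719
Term 1 = ε^1.25·(…)^4.75 = 3.90×10^-9; Term 2 = ν·Q^9.4·(…)^5.2 = 1.68×10^-7
D = 0.66·(3.90×10^-9 + 1.68×10^-7)^0.04 = 0.3539 m = 354 mm
Check: V = 3.94 m/s, Re = 1.05×10^6, f = 0.01164, h_f = 23.8 m ≈ 25.0 m ✓

D ≈ 354 mm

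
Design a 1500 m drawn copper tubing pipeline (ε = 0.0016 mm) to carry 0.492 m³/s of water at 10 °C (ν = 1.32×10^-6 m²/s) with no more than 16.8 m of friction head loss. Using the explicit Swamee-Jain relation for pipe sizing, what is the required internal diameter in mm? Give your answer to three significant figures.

Swamee-Jain (Type III): D = 0.66·[ε^1.25·(LQ²/(gh_f))^4.75 + ν·Q^9.4·(L/(gh_f))^5.2]^0.04
LQ²/(gh_f) = 2.203; L/(gh_f) = 9.101
Term 1 = ε^1.25·(…)^4.75 = 2.42×10^-6; Term 2 = ν·Q^9.4·(…)^5.2 = 1.63×10^-4
D = 0.66·(2.42×10^-6 + 1.63×10^-4)^0.04 = 0.4659 m = 466 mm
Check: V = 2.89 m/s, Re = 1.02×10^6, f = 0.01166, h_f = 15.9 m ≈ 16.8 m ✓

D ≈ 466 mm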